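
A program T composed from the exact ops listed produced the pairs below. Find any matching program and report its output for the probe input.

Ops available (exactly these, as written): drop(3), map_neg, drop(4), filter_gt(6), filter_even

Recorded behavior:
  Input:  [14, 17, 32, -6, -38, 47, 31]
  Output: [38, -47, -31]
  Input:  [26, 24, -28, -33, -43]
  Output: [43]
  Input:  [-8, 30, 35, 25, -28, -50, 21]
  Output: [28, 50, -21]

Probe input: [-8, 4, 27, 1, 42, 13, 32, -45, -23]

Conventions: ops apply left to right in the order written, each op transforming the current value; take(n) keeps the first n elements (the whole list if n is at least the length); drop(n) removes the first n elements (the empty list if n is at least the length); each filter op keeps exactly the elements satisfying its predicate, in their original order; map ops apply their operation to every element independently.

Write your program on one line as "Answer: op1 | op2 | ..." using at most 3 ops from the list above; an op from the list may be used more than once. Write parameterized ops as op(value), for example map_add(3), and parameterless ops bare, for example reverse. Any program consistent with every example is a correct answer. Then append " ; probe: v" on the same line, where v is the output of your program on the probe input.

drop(4) | map_neg ; probe: [-42, -13, -32, 45, 23]

Check, running the answer program on each example:
  [14, 17, 32, -6, -38, 47, 31] -> [-38, 47, 31] -> [38, -47, -31]
  [26, 24, -28, -33, -43] -> [-43] -> [43]
  [-8, 30, 35, 25, -28, -50, 21] -> [-28, -50, 21] -> [28, 50, -21]
  probe: [-8, 4, 27, 1, 42, 13, 32, -45, -23] -> [42, 13, 32, -45, -23] -> [-42, -13, -32, 45, 23]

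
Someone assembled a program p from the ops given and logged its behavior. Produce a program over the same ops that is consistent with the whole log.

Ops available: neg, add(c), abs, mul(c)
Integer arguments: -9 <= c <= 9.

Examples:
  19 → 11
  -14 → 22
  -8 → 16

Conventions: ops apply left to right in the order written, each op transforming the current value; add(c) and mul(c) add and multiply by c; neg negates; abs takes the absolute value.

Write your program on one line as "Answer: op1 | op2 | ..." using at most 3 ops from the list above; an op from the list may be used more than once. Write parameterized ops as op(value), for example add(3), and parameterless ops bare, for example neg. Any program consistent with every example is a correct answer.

add(-8) | neg | abs

Check, running the answer program on each example:
  19 -> 11 -> -11 -> 11
  -14 -> -22 -> 22 -> 22
  -8 -> -16 -> 16 -> 16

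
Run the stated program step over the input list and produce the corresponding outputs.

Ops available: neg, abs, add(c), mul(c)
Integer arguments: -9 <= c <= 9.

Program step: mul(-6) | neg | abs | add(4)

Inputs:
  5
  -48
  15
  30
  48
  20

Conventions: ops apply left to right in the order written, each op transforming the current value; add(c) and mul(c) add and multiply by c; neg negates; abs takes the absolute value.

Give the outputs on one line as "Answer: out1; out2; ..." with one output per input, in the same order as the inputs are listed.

Execution, op by op:
  5 -> -30 -> 30 -> 30 -> 34
  -48 -> 288 -> -288 -> 288 -> 292
  15 -> -90 -> 90 -> 90 -> 94
  30 -> -180 -> 180 -> 180 -> 184
  48 -> -288 -> 288 -> 288 -> 292
  20 -> -120 -> 120 -> 120 -> 124

34; 292; 94; 184; 292; 124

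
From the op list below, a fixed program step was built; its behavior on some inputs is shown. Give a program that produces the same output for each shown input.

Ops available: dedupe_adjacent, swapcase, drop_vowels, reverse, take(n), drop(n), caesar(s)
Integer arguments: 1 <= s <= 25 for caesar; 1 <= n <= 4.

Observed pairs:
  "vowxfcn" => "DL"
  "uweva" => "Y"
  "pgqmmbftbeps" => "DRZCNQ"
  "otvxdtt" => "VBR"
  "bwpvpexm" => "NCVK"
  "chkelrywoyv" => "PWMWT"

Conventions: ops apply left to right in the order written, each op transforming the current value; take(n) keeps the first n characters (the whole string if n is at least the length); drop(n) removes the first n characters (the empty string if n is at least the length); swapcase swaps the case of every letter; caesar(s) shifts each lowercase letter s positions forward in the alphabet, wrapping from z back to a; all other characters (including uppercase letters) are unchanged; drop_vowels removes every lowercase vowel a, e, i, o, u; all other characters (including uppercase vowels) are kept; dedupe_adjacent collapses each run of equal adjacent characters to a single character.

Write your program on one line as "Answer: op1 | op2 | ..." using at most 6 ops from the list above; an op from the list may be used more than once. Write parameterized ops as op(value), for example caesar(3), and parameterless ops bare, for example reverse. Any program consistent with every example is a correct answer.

caesar(24) | dedupe_adjacent | drop_vowels | drop(3) | swapcase

Check, running the answer program on each example:
  "vowxfcn" -> "tmuvdal" -> "tmuvdal" -> "tmvdl" -> "dl" -> "DL"
  "uweva" -> "sucty" -> "sucty" -> "scty" -> "y" -> "Y"
  "pgqmmbftbeps" -> "neokkzdrzcnq" -> "neokzdrzcnq" -> "nkzdrzcnq" -> "drzcnq" -> "DRZCNQ"
  "otvxdtt" -> "mrtvbrr" -> "mrtvbr" -> "mrtvbr" -> "vbr" -> "VBR"
  "bwpvpexm" -> "zuntncvk" -> "zuntncvk" -> "zntncvk" -> "ncvk" -> "NCVK"
  "chkelrywoyv" -> "aficjpwumwt" -> "aficjpwumwt" -> "fcjpwmwt" -> "pwmwt" -> "PWMWT"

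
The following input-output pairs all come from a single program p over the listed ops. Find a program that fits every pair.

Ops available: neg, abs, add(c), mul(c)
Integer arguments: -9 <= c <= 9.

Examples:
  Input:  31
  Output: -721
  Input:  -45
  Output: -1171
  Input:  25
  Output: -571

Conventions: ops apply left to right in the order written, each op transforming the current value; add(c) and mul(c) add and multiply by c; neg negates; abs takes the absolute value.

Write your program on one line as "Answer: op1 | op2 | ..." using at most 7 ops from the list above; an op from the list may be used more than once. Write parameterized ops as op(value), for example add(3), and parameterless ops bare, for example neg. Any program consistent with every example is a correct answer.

neg | add(2) | abs | mul(5) | mul(-5) | add(4)

Check, running the answer program on each example:
  31 -> -31 -> -29 -> 29 -> 145 -> -725 -> -721
  -45 -> 45 -> 47 -> 47 -> 235 -> -1175 -> -1171
  25 -> -25 -> -23 -> 23 -> 115 -> -575 -> -571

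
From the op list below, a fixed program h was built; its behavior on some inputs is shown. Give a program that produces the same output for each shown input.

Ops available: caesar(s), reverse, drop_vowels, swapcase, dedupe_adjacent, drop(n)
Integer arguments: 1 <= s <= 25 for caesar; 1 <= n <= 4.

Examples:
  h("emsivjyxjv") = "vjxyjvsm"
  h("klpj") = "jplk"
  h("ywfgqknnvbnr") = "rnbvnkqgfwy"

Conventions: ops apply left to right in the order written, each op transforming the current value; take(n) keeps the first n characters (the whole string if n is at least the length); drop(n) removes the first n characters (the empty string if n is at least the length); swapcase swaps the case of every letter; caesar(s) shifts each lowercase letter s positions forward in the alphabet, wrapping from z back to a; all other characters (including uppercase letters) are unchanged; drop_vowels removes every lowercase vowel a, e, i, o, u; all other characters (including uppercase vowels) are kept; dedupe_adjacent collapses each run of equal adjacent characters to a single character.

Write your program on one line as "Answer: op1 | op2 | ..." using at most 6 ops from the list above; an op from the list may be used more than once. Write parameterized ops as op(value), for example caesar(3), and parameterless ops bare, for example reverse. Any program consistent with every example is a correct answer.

drop_vowels | swapcase | dedupe_adjacent | reverse | swapcase

Check, running the answer program on each example:
  "emsivjyxjv" -> "msvjyxjv" -> "MSVJYXJV" -> "MSVJYXJV" -> "VJXYJVSM" -> "vjxyjvsm"
  "klpj" -> "klpj" -> "KLPJ" -> "KLPJ" -> "JPLK" -> "jplk"
  "ywfgqknnvbnr" -> "ywfgqknnvbnr" -> "YWFGQKNNVBNR" -> "YWFGQKNVBNR" -> "RNBVNKQGFWY" -> "rnbvnkqgfwy"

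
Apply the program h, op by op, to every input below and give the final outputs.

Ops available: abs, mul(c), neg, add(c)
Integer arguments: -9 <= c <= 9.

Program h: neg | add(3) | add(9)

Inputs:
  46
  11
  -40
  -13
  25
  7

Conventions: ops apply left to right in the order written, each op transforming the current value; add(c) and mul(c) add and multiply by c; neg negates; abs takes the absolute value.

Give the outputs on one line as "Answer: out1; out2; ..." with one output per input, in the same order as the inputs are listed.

Execution, op by op:
  46 -> -46 -> -43 -> -34
  11 -> -11 -> -8 -> 1
  -40 -> 40 -> 43 -> 52
  -13 -> 13 -> 16 -> 25
  25 -> -25 -> -22 -> -13
  7 -> -7 -> -4 -> 5

-34; 1; 52; 25; -13; 5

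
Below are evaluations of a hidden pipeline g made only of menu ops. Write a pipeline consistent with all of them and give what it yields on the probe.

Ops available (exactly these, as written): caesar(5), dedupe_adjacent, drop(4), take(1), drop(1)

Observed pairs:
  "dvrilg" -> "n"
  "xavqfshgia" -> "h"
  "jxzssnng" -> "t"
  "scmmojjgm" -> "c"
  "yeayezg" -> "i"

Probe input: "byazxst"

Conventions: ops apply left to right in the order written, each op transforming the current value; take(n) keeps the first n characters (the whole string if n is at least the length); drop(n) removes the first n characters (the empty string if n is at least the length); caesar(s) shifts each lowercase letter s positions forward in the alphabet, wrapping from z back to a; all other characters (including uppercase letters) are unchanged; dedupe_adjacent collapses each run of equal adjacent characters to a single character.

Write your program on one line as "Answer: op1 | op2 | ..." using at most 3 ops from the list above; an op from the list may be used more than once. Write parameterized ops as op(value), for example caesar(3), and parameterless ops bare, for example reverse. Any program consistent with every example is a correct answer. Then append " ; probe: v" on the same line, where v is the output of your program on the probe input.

caesar(5) | caesar(5) | take(1) ; probe: "l"

Check, running the answer program on each example:
  "dvrilg" -> "iawnql" -> "nfbsvq" -> "n"
  "xavqfshgia" -> "cfavkxmlnf" -> "hkfapcrqsk" -> "h"
  "jxzssnng" -> "ocexxssl" -> "thjccxxq" -> "t"
  "scmmojjgm" -> "xhrrtoolr" -> "cmwwyttqw" -> "c"
  "yeayezg" -> "djfdjel" -> "iokiojq" -> "i"
  probe: "byazxst" -> "gdfecxy" -> "likjhcd" -> "l"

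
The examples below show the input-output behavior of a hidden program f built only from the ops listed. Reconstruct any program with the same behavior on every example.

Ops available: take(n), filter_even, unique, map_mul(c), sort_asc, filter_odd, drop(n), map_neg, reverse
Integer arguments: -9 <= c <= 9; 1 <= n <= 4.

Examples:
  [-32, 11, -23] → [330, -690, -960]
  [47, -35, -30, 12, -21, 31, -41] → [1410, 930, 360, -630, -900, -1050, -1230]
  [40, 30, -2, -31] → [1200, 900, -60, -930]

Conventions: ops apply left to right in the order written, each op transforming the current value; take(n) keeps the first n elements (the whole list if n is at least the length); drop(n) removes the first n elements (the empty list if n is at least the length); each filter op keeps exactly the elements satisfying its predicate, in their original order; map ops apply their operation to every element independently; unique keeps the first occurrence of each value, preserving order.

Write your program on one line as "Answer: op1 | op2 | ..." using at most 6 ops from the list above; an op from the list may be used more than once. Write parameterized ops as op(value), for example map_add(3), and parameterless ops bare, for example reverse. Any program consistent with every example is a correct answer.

reverse | sort_asc | map_mul(-1) | reverse | map_mul(6) | map_mul(-5)

Check, running the answer program on each example:
  [-32, 11, -23] -> [-23, 11, -32] -> [-32, -23, 11] -> [32, 23, -11] -> [-11, 23, 32] -> [-66, 138, 192] -> [330, -690, -960]
  [47, -35, -30, 12, -21, 31, -41] -> [-41, 31, -21, 12, -30, -35, 47] -> [-41, -35, -30, -21, 12, 31, 47] -> [41, 35, 30, 21, -12, -31, -47] -> [-47, -31, -12, 21, 30, 35, 41] -> [-282, -186, -72, 126, 180, 210, 246] -> [1410, 930, 360, -630, -900, -1050, -1230]
  [40, 30, -2, -31] -> [-31, -2, 30, 40] -> [-31, -2, 30, 40] -> [31, 2, -30, -40] -> [-40, -30, 2, 31] -> [-240, -180, 12, 186] -> [1200, 900, -60, -930]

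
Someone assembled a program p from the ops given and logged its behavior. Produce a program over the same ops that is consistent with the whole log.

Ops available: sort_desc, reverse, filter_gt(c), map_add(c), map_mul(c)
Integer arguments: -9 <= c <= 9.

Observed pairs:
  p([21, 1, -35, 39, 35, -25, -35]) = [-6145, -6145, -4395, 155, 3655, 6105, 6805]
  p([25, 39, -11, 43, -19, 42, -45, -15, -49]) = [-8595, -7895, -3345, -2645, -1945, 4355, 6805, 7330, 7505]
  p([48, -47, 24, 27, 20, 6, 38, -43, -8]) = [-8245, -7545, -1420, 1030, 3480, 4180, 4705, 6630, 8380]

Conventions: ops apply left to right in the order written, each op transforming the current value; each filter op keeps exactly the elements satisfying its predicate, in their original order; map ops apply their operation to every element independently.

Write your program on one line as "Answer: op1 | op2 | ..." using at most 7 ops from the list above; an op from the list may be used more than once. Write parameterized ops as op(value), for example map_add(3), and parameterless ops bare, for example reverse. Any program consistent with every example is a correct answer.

map_mul(-5) | map_mul(-7) | sort_desc | map_add(-4) | map_mul(5) | reverse

Check, running the answer program on each example:
  [21, 1, -35, 39, 35, -25, -35] -> [-105, -5, 175, -195, -175, 125, 175] -> [735, 35, -1225, 1365, 1225, -875, -1225] -> [1365, 1225, 735, 35, -875, -1225, -1225] -> [1361, 1221, 731, 31, -879, -1229, -1229] -> [6805, 6105, 3655, 155, -4395, -6145, -6145] -> [-6145, -6145, -4395, 155, 3655, 6105, 6805]
  [25, 39, -11, 43, -19, 42, -45, -15, -49] -> [-125, -195, 55, -215, 95, -210, 225, 75, 245] -> [875, 1365, -385, 1505, -665, 1470, -1575, -525, -1715] -> [1505, 1470, 1365, 875, -385, -525, -665, -1575, -1715] -> [1501, 1466, 1361, 871, -389, -529, -669, -1579, -1719] -> [7505, 7330, 6805, 4355, -1945, -2645, -3345, -7895, -8595] -> [-8595, -7895, -3345, -2645, -1945, 4355, 6805, 7330, 7505]
  [48, -47, 24, 27, 20, 6, 38, -43, -8] -> [-240, 235, -120, -135, -100, -30, -190, 215, 40] -> [1680, -1645, 840, 945, 700, 210, 1330, -1505, -280] -> [1680, 1330, 945, 840, 700, 210, -280, -1505, -1645] -> [1676, 1326, 941, 836, 696, 206, -284, -1509, -1649] -> [8380, 6630, 4705, 4180, 3480, 1030, -1420, -7545, -8245] -> [-8245, -7545, -1420, 1030, 3480, 4180, 4705, 6630, 8380]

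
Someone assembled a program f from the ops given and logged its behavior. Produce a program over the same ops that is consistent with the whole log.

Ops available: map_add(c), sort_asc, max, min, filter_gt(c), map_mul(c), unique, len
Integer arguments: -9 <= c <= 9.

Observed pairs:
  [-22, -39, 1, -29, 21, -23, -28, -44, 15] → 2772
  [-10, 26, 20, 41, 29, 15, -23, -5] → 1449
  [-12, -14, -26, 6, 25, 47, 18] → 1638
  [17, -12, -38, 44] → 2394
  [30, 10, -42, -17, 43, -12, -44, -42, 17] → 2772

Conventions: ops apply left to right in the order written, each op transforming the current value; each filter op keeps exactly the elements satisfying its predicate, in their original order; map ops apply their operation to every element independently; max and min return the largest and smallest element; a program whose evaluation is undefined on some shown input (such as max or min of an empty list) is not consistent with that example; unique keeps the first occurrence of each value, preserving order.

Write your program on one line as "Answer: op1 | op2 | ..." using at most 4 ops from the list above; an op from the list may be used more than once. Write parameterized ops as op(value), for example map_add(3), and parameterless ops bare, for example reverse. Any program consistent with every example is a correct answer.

map_mul(9) | map_mul(-7) | max

Check, running the answer program on each example:
  [-22, -39, 1, -29, 21, -23, -28, -44, 15] -> [-198, -351, 9, -261, 189, -207, -252, -396, 135] -> [1386, 2457, -63, 1827, -1323, 1449, 1764, 2772, -945] -> 2772
  [-10, 26, 20, 41, 29, 15, -23, -5] -> [-90, 234, 180, 369, 261, 135, -207, -45] -> [630, -1638, -1260, -2583, -1827, -945, 1449, 315] -> 1449
  [-12, -14, -26, 6, 25, 47, 18] -> [-108, -126, -234, 54, 225, 423, 162] -> [756, 882, 1638, -378, -1575, -2961, -1134] -> 1638
  [17, -12, -38, 44] -> [153, -108, -342, 396] -> [-1071, 756, 2394, -2772] -> 2394
  [30, 10, -42, -17, 43, -12, -44, -42, 17] -> [270, 90, -378, -153, 387, -108, -396, -378, 153] -> [-1890, -630, 2646, 1071, -2709, 756, 2772, 2646, -1071] -> 2772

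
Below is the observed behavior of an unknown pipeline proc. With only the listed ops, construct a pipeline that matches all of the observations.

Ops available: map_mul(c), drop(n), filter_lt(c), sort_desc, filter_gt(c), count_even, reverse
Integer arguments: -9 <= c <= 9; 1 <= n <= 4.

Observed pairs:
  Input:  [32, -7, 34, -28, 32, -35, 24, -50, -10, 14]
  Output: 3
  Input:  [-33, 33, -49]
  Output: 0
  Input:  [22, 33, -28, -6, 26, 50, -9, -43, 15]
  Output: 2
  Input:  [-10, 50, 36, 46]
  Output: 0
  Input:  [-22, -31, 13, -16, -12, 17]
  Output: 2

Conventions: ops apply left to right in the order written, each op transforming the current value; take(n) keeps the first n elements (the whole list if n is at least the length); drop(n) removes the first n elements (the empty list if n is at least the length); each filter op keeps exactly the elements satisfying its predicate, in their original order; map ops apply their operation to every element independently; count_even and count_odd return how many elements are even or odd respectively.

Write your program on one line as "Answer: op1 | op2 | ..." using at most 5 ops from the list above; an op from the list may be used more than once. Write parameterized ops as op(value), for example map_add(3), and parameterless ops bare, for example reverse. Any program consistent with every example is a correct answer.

reverse | map_mul(-4) | drop(4) | filter_gt(5) | count_even

Check, running the answer program on each example:
  [32, -7, 34, -28, 32, -35, 24, -50, -10, 14] -> [14, -10, -50, 24, -35, 32, -28, 34, -7, 32] -> [-56, 40, 200, -96, 140, -128, 112, -136, 28, -128] -> [140, -128, 112, -136, 28, -128] -> [140, 112, 28] -> 3
  [-33, 33, -49] -> [-49, 33, -33] -> [196, -132, 132] -> [] -> [] -> 0
  [22, 33, -28, -6, 26, 50, -9, -43, 15] -> [15, -43, -9, 50, 26, -6, -28, 33, 22] -> [-60, 172, 36, -200, -104, 24, 112, -132, -88] -> [-104, 24, 112, -132, -88] -> [24, 112] -> 2
  [-10, 50, 36, 46] -> [46, 36, 50, -10] -> [-184, -144, -200, 40] -> [] -> [] -> 0
  [-22, -31, 13, -16, -12, 17] -> [17, -12, -16, 13, -31, -22] -> [-68, 48, 64, -52, 124, 88] -> [124, 88] -> [124, 88] -> 2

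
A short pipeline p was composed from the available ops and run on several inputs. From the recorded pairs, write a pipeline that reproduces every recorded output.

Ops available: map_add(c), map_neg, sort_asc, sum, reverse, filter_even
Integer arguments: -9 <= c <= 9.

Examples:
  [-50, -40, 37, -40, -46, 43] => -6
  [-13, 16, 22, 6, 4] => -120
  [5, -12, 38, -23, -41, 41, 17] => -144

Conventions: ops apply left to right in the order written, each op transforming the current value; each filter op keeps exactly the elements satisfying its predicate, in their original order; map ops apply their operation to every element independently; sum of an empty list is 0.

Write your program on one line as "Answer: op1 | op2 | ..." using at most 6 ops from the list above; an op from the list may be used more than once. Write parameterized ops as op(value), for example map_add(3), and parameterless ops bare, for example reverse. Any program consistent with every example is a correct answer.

map_neg | reverse | map_add(-9) | map_add(-8) | reverse | sum

Check, running the answer program on each example:
  [-50, -40, 37, -40, -46, 43] -> [50, 40, -37, 40, 46, -43] -> [-43, 46, 40, -37, 40, 50] -> [-52, 37, 31, -46, 31, 41] -> [-60, 29, 23, -54, 23, 33] -> [33, 23, -54, 23, 29, -60] -> -6
  [-13, 16, 22, 6, 4] -> [13, -16, -22, -6, -4] -> [-4, -6, -22, -16, 13] -> [-13, -15, -31, -25, 4] -> [-21, -23, -39, -33, -4] -> [-4, -33, -39, -23, -21] -> -120
  [5, -12, 38, -23, -41, 41, 17] -> [-5, 12, -38, 23, 41, -41, -17] -> [-17, -41, 41, 23, -38, 12, -5] -> [-26, -50, 32, 14, -47, 3, -14] -> [-34, -58, 24, 6, -55, -5, -22] -> [-22, -5, -55, 6, 24, -58, -34] -> -144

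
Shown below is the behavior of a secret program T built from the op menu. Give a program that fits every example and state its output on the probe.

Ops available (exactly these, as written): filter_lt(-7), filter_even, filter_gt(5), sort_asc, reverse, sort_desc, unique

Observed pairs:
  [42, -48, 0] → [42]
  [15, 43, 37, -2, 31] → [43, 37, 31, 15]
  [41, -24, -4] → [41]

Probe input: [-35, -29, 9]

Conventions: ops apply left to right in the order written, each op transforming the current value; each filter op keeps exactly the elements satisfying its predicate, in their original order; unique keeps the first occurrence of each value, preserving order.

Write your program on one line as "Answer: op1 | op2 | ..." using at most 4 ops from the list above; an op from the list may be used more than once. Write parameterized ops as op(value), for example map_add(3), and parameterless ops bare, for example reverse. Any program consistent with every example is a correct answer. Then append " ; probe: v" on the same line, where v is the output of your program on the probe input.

sort_asc | reverse | filter_gt(5) ; probe: [9]

Check, running the answer program on each example:
  [42, -48, 0] -> [-48, 0, 42] -> [42, 0, -48] -> [42]
  [15, 43, 37, -2, 31] -> [-2, 15, 31, 37, 43] -> [43, 37, 31, 15, -2] -> [43, 37, 31, 15]
  [41, -24, -4] -> [-24, -4, 41] -> [41, -4, -24] -> [41]
  probe: [-35, -29, 9] -> [-35, -29, 9] -> [9, -29, -35] -> [9]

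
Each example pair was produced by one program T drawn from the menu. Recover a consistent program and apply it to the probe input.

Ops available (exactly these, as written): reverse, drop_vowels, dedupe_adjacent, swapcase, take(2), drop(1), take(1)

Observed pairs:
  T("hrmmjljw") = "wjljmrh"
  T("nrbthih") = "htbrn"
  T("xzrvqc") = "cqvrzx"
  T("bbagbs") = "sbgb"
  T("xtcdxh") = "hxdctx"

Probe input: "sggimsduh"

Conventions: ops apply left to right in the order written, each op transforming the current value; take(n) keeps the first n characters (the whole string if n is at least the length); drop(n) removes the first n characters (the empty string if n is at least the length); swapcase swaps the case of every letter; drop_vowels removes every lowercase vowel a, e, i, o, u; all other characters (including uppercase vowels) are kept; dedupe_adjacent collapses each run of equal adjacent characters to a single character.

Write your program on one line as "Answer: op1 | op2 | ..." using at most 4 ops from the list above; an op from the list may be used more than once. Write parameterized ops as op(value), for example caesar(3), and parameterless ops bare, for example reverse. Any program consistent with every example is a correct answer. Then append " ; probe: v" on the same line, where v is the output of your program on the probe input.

drop_vowels | dedupe_adjacent | reverse ; probe: "hdsmgs"

Check, running the answer program on each example:
  "hrmmjljw" -> "hrmmjljw" -> "hrmjljw" -> "wjljmrh"
  "nrbthih" -> "nrbthh" -> "nrbth" -> "htbrn"
  "xzrvqc" -> "xzrvqc" -> "xzrvqc" -> "cqvrzx"
  "bbagbs" -> "bbgbs" -> "bgbs" -> "sbgb"
  "xtcdxh" -> "xtcdxh" -> "xtcdxh" -> "hxdctx"
  probe: "sggimsduh" -> "sggmsdh" -> "sgmsdh" -> "hdsmgs"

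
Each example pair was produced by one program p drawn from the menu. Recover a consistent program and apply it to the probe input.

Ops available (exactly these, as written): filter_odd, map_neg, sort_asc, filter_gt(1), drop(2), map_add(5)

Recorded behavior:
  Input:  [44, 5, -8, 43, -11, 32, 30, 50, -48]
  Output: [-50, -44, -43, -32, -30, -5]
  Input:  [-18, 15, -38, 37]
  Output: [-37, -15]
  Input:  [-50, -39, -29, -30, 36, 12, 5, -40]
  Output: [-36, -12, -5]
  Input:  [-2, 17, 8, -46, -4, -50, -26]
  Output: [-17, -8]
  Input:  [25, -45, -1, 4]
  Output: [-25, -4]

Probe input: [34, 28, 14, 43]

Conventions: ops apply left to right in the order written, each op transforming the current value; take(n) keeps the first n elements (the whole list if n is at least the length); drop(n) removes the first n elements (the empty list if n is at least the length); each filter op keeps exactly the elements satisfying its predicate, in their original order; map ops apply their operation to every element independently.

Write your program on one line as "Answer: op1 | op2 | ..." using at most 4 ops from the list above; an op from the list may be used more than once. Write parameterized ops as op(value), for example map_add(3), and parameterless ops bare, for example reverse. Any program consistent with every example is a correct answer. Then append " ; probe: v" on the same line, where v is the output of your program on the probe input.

filter_gt(1) | map_neg | sort_asc ; probe: [-43, -34, -28, -14]

Check, running the answer program on each example:
  [44, 5, -8, 43, -11, 32, 30, 50, -48] -> [44, 5, 43, 32, 30, 50] -> [-44, -5, -43, -32, -30, -50] -> [-50, -44, -43, -32, -30, -5]
  [-18, 15, -38, 37] -> [15, 37] -> [-15, -37] -> [-37, -15]
  [-50, -39, -29, -30, 36, 12, 5, -40] -> [36, 12, 5] -> [-36, -12, -5] -> [-36, -12, -5]
  [-2, 17, 8, -46, -4, -50, -26] -> [17, 8] -> [-17, -8] -> [-17, -8]
  [25, -45, -1, 4] -> [25, 4] -> [-25, -4] -> [-25, -4]
  probe: [34, 28, 14, 43] -> [34, 28, 14, 43] -> [-34, -28, -14, -43] -> [-43, -34, -28, -14]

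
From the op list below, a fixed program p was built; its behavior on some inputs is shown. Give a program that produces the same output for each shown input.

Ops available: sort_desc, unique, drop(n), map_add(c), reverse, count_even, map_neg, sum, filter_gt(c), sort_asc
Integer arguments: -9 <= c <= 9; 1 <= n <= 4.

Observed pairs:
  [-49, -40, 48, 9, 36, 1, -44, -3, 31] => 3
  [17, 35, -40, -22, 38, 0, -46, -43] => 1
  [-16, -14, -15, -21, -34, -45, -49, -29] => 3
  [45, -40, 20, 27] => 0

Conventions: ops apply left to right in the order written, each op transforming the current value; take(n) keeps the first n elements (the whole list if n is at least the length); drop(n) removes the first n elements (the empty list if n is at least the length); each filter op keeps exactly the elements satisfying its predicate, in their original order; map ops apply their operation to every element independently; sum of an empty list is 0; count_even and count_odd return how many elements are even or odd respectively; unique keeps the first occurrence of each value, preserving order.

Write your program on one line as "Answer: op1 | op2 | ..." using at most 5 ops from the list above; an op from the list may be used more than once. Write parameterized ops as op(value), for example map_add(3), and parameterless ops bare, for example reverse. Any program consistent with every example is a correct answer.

map_add(-5) | sort_desc | drop(4) | map_add(8) | count_even

Check, running the answer program on each example:
  [-49, -40, 48, 9, 36, 1, -44, -3, 31] -> [-54, -45, 43, 4, 31, -4, -49, -8, 26] -> [43, 31, 26, 4, -4, -8, -45, -49, -54] -> [-4, -8, -45, -49, -54] -> [4, 0, -37, -41, -46] -> 3
  [17, 35, -40, -22, 38, 0, -46, -43] -> [12, 30, -45, -27, 33, -5, -51, -48] -> [33, 30, 12, -5, -27, -45, -48, -51] -> [-27, -45, -48, -51] -> [-19, -37, -40, -43] -> 1
  [-16, -14, -15, -21, -34, -45, -49, -29] -> [-21, -19, -20, -26, -39, -50, -54, -34] -> [-19, -20, -21, -26, -34, -39, -50, -54] -> [-34, -39, -50, -54] -> [-26, -31, -42, -46] -> 3
  [45, -40, 20, 27] -> [40, -45, 15, 22] -> [40, 22, 15, -45] -> [] -> [] -> 0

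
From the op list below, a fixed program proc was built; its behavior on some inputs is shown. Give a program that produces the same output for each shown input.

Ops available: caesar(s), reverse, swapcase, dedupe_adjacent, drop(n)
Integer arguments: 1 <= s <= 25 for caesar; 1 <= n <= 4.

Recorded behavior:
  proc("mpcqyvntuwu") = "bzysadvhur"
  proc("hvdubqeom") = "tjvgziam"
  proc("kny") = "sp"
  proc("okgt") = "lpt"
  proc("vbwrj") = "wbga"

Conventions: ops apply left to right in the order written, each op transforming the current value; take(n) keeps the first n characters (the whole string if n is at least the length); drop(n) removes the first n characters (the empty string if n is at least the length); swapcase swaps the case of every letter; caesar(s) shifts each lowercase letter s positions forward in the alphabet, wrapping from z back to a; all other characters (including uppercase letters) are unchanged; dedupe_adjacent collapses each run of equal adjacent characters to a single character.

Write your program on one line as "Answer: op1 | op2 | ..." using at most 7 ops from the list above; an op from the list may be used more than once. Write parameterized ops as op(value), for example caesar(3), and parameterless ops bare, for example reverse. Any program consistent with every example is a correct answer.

reverse | caesar(4) | drop(1) | reverse | caesar(1) | reverse

Check, running the answer program on each example:
  "mpcqyvntuwu" -> "uwutnvyqcpm" -> "yayxrzcugtq" -> "ayxrzcugtq" -> "qtguczrxya" -> "ruhvdasyzb" -> "bzysadvhur"
  "hvdubqeom" -> "moeqbudvh" -> "qsiufyhzl" -> "siufyhzl" -> "lzhyfuis" -> "maizgvjt" -> "tjvgziam"
  "kny" -> "ynk" -> "cro" -> "ro" -> "or" -> "ps" -> "sp"
  "okgt" -> "tgko" -> "xkos" -> "kos" -> "sok" -> "tpl" -> "lpt"
  "vbwrj" -> "jrwbv" -> "nvafz" -> "vafz" -> "zfav" -> "agbw" -> "wbga"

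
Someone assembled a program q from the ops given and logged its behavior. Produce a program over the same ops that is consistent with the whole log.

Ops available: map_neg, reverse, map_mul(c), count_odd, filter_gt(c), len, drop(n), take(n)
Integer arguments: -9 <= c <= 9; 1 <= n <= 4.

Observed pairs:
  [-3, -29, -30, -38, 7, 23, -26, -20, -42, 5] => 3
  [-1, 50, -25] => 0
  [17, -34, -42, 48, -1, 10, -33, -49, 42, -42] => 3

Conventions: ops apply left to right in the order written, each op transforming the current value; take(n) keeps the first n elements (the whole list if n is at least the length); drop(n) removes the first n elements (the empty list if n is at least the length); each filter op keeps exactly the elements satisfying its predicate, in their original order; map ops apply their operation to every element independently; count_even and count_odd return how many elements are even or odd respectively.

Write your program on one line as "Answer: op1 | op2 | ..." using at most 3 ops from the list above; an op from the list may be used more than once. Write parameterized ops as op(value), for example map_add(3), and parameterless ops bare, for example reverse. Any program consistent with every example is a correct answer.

drop(3) | drop(4) | len

Check, running the answer program on each example:
  [-3, -29, -30, -38, 7, 23, -26, -20, -42, 5] -> [-38, 7, 23, -26, -20, -42, 5] -> [-20, -42, 5] -> 3
  [-1, 50, -25] -> [] -> [] -> 0
  [17, -34, -42, 48, -1, 10, -33, -49, 42, -42] -> [48, -1, 10, -33, -49, 42, -42] -> [-49, 42, -42] -> 3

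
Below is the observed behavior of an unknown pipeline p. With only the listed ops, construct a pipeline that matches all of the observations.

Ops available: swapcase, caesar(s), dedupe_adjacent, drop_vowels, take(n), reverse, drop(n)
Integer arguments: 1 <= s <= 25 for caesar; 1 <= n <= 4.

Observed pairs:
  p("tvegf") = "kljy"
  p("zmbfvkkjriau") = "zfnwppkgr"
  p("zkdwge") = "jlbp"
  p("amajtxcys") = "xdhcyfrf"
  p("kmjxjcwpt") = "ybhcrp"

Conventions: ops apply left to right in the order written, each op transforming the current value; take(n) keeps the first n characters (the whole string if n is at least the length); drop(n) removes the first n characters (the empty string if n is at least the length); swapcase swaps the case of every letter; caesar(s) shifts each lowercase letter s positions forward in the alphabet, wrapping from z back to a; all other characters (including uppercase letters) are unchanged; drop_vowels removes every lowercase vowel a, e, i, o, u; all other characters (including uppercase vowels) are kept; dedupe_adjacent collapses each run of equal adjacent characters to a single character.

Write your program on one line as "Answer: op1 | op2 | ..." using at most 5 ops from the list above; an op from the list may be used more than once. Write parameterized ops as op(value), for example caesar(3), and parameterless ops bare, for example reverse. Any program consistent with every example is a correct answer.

reverse | caesar(5) | reverse | drop_vowels | reverse

Check, running the answer program on each example:
  "tvegf" -> "fgevt" -> "kljay" -> "yajlk" -> "yjlk" -> "kljy"
  "zmbfvkkjriau" -> "uairjkkvfbmz" -> "zfnwoppakgre" -> "ergkappownfz" -> "rgkppwnfz" -> "zfnwppkgr"
  "zkdwge" -> "egwdkz" -> "jlbipe" -> "epiblj" -> "pblj" -> "jlbp"
  "amajtxcys" -> "sycxtjama" -> "xdhcyofrf" -> "frfoychdx" -> "frfychdx" -> "xdhcyfrf"
  "kmjxjcwpt" -> "tpwcjxjmk" -> "yubhocorp" -> "procohbuy" -> "prchby" -> "ybhcrp"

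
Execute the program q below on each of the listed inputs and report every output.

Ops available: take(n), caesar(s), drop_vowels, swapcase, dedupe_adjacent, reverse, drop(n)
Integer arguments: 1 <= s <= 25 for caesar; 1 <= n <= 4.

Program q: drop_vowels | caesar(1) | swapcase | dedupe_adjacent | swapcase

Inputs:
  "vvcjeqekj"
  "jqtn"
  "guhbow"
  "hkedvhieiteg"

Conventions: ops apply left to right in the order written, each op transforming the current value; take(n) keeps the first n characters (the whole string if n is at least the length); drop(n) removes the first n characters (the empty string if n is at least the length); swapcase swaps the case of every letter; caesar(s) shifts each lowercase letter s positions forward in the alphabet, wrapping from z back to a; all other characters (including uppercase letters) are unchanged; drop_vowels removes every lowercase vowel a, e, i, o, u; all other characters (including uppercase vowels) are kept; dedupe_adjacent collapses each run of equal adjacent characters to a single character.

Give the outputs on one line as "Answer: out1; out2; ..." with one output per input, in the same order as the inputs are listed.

Execution, op by op:
  "vvcjeqekj" -> "vvcjqkj" -> "wwdkrlk" -> "WWDKRLK" -> "WDKRLK" -> "wdkrlk"
  "jqtn" -> "jqtn" -> "kruo" -> "KRUO" -> "KRUO" -> "kruo"
  "guhbow" -> "ghbw" -> "hicx" -> "HICX" -> "HICX" -> "hicx"
  "hkedvhieiteg" -> "hkdvhtg" -> "ilewiuh" -> "ILEWIUH" -> "ILEWIUH" -> "ilewiuh"

"wdkrlk"; "kruo"; "hicx"; "ilewiuh"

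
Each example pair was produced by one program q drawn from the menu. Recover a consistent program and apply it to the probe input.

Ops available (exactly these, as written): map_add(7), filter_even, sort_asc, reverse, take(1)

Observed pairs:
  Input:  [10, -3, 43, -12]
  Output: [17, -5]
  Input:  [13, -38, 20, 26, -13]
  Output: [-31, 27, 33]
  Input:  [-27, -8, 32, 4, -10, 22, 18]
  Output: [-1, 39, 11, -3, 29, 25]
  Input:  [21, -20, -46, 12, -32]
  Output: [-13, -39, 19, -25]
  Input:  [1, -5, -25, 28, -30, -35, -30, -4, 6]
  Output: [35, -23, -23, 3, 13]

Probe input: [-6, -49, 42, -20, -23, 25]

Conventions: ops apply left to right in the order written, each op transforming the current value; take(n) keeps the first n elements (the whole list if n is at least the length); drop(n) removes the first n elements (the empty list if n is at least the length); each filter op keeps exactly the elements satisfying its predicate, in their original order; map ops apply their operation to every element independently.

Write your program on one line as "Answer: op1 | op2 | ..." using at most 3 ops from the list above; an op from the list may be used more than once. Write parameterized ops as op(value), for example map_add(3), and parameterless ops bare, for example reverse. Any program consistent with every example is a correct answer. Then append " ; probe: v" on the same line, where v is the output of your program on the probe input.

filter_even | map_add(7) ; probe: [1, 49, -13]

Check, running the answer program on each example:
  [10, -3, 43, -12] -> [10, -12] -> [17, -5]
  [13, -38, 20, 26, -13] -> [-38, 20, 26] -> [-31, 27, 33]
  [-27, -8, 32, 4, -10, 22, 18] -> [-8, 32, 4, -10, 22, 18] -> [-1, 39, 11, -3, 29, 25]
  [21, -20, -46, 12, -32] -> [-20, -46, 12, -32] -> [-13, -39, 19, -25]
  [1, -5, -25, 28, -30, -35, -30, -4, 6] -> [28, -30, -30, -4, 6] -> [35, -23, -23, 3, 13]
  probe: [-6, -49, 42, -20, -23, 25] -> [-6, 42, -20] -> [1, 49, -13]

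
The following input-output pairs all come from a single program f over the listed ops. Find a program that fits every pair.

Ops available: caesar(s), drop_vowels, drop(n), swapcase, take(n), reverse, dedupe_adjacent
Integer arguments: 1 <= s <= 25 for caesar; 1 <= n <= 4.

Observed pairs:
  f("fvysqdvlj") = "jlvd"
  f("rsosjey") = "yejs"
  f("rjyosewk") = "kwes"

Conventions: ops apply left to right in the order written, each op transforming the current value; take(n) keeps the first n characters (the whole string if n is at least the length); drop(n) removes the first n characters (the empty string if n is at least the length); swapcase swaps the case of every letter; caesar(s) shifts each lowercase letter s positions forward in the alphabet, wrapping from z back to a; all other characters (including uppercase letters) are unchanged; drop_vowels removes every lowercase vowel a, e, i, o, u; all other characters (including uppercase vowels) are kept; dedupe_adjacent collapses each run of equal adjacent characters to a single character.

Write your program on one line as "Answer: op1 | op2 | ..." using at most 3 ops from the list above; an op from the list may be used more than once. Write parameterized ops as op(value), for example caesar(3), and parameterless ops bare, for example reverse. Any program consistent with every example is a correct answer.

reverse | take(4)

Check, running the answer program on each example:
  "fvysqdvlj" -> "jlvdqsyvf" -> "jlvd"
  "rsosjey" -> "yejsosr" -> "yejs"
  "rjyosewk" -> "kwesoyjr" -> "kwes"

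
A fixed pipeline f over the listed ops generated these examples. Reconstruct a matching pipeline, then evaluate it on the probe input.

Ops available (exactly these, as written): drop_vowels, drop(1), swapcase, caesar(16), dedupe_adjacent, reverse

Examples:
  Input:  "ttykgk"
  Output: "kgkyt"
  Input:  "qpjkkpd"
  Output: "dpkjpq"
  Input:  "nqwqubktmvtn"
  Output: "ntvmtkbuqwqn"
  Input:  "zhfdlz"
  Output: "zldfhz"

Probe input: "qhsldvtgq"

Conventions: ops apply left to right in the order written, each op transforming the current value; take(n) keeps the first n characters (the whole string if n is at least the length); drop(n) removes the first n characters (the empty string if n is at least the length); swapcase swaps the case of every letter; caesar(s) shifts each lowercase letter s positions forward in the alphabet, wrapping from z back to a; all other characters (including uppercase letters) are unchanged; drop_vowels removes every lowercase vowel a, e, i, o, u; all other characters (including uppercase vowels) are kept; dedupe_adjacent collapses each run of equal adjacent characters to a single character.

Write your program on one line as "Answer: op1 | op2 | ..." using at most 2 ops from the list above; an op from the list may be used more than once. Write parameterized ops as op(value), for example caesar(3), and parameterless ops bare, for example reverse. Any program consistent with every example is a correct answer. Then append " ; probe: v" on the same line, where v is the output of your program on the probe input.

reverse | dedupe_adjacent ; probe: "qgtvdlshq"

Check, running the answer program on each example:
  "ttykgk" -> "kgkytt" -> "kgkyt"
  "qpjkkpd" -> "dpkkjpq" -> "dpkjpq"
  "nqwqubktmvtn" -> "ntvmtkbuqwqn" -> "ntvmtkbuqwqn"
  "zhfdlz" -> "zldfhz" -> "zldfhz"
  probe: "qhsldvtgq" -> "qgtvdlshq" -> "qgtvdlshq"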